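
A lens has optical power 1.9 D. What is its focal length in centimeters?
f = 1/P = 52.63 cm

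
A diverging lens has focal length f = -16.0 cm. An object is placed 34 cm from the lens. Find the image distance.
1/di = 1/f − 1/do → di = -10.88 cm (virtual image)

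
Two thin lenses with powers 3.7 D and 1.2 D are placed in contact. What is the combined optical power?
P_total = P₁ + P₂ = 4.9 D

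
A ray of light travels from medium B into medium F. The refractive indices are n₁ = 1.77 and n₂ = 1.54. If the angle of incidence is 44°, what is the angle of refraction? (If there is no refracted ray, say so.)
sin θ₂ = (n₁/n₂)·sin θ₁ = 0.7984 → θ₂ = 52.98°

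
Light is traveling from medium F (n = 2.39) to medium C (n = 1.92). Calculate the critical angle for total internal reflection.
θc = arcsin(n₂/n₁) = 53.45°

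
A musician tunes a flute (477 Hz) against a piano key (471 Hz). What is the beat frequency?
6 Hz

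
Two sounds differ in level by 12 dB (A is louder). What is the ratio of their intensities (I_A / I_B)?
I_A/I_B = 10^(Δβ/10) = 15.85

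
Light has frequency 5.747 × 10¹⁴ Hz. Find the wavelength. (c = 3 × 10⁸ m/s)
λ = c/f = 522 nm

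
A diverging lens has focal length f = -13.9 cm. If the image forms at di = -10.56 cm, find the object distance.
1/do = 1/f − 1/di → do = 43.95 cm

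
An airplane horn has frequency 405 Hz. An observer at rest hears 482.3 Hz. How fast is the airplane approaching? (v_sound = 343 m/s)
v_s = v·(1 − f/f_obs) = 54.97 m/s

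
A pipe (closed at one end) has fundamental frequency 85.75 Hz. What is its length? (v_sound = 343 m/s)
L = v/(4f₁) = 1 m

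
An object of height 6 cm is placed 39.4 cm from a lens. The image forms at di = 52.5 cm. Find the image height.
hi = (-di/do) × ho = -7.995 cm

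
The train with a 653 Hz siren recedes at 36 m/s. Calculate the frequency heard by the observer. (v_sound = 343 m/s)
f_obs = f·v/(v + v_s) = 591 Hz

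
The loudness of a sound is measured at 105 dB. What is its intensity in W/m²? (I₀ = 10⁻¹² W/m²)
I = I₀·10^(β/10) = 3.16 × 10⁻² W/m²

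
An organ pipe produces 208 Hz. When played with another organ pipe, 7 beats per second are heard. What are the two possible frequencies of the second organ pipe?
f₂ = 208 ± 7 Hz → 215 Hz or 201 Hz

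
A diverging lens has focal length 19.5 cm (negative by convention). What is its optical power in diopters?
P = 1/f = -5.128 D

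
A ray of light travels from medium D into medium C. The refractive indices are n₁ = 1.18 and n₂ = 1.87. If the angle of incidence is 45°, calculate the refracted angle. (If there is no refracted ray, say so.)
sin θ₂ = (n₁/n₂)·sin θ₁ = 0.4462 → θ₂ = 26.5°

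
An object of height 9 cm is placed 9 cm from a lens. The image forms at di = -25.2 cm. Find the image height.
hi = (-di/do) × ho = 25.2 cm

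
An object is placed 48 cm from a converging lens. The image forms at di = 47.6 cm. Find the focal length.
1/f = 1/do + 1/di → f = 23.9 cm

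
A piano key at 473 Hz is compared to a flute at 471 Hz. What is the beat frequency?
2 Hz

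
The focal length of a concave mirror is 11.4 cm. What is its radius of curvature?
R = 2|f| = 22.8 cm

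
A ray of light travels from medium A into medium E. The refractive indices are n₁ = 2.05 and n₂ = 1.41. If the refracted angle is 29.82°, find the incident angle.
sin θ₁ = (n₂/n₁)·sin θ₂ → θ₁ = 20°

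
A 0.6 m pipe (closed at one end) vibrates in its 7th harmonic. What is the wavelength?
λₙ = 4L/n = 0.3429 m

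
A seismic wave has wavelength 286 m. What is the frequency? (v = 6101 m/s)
f = v/λ = 21.33 Hz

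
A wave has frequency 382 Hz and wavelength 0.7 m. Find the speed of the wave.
v = fλ = 267.4 m/s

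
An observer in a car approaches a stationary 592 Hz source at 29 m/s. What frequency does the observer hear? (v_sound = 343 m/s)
f_obs = f·(v + v_o)/v = 642.1 Hz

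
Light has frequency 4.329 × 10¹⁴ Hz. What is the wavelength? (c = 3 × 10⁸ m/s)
λ = c/f = 693 nm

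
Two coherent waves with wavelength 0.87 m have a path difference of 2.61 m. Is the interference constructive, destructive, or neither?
constructive — path difference = 3λ, a whole number of wavelengths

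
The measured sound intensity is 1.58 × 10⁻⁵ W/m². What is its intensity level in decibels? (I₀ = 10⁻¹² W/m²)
β = 10·log₁₀(I/I₀) = 71.99 dB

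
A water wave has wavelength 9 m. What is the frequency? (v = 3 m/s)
f = v/λ = 0.3333 Hz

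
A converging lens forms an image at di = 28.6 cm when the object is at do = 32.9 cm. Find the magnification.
M = −di/do = -0.8693 (inverted image)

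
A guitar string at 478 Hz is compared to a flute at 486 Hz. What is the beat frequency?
8 Hz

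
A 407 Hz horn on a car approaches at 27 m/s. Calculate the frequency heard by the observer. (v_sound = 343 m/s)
f_obs = f·v/(v − v_s) = 441.8 Hz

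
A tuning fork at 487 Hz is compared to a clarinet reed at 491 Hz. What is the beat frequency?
4 Hz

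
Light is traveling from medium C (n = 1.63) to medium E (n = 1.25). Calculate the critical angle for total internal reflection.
θc = arcsin(n₂/n₁) = 50.07°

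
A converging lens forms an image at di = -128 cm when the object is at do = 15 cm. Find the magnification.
M = −di/do = 8.533 (upright image)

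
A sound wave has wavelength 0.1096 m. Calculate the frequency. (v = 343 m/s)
f = v/λ = 3130 Hz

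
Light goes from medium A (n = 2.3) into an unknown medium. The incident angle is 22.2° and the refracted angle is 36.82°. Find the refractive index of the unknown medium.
n₂ = n₁·sin θ₁ / sin θ₂ = 1.45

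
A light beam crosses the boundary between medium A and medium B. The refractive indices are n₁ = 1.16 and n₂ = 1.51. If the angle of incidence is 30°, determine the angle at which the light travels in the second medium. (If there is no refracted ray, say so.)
sin θ₂ = (n₁/n₂)·sin θ₁ = 0.3841 → θ₂ = 22.59°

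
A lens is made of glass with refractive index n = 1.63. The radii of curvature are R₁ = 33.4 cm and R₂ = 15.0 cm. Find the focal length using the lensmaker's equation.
1/f = (n − 1)(1/R₁ − 1/R₂) → f = -43.22 cm (diverging lens)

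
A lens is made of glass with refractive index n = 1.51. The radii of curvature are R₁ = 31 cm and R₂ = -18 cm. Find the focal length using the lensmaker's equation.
1/f = (n − 1)(1/R₁ − 1/R₂) → f = 22.33 cm (converging lens)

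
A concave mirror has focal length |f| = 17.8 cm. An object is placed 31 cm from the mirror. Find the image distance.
f = +17.8 cm (concave); 1/di = 1/f − 1/do → di = 41.8 cm (real image, in front of mirror)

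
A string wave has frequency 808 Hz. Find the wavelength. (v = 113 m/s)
λ = v/f = 0.1399 m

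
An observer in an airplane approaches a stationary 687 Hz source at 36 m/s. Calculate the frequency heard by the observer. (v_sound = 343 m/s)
f_obs = f·(v + v_o)/v = 759.1 Hz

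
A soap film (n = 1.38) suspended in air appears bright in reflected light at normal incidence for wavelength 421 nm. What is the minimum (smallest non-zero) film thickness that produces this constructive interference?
2nt = (m − ½)λ with m = 1 → t = (m − ½)λ/(2n) = 76.27 nm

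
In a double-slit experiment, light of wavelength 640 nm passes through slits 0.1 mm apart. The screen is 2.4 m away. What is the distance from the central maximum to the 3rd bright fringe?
y = mλL/d = 46.08 mm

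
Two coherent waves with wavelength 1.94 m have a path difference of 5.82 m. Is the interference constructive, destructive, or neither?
constructive — path difference = 3λ, a whole number of wavelengths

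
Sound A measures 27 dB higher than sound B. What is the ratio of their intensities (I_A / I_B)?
I_A/I_B = 10^(Δβ/10) = 501.2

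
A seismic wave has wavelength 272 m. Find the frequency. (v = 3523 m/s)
f = v/λ = 12.95 Hz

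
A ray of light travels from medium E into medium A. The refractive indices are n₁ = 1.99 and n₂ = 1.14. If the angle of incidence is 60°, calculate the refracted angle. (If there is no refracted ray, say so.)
sin θ₂ = (n₁/n₂)·sin θ₁ = 1.512 > 1, so there is no refracted ray — the light undergoes total internal reflection.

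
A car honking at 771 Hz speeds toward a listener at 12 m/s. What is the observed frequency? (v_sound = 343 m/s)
f_obs = f·v/(v − v_s) = 799 Hz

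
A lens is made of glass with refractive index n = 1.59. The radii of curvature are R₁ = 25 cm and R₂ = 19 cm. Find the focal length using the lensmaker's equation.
1/f = (n − 1)(1/R₁ − 1/R₂) → f = -134.2 cm (diverging lens)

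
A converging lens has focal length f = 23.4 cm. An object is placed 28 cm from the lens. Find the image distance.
1/di = 1/f − 1/do → di = 142.4 cm (real image)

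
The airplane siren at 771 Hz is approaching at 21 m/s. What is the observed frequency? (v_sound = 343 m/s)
f_obs = f·v/(v − v_s) = 821.3 Hz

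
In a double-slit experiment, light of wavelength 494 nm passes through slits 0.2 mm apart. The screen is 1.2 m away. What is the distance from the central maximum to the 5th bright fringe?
y = mλL/d = 14.82 mm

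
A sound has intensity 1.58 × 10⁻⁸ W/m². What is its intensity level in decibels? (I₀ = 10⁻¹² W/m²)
β = 10·log₁₀(I/I₀) = 41.99 dB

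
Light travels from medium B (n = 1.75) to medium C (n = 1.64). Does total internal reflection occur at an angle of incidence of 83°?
θc = arcsin(n₂/n₁) = 69.58°; 83° > θc, so yes — total internal reflection.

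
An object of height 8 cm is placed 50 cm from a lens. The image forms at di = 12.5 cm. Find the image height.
hi = (-di/do) × ho = -2 cm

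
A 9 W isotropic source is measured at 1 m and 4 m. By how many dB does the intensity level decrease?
Δβ = 20·log₁₀(r₂/r₁) = 12.04 dB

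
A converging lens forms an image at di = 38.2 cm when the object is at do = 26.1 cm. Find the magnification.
M = −di/do = -1.464 (inverted image)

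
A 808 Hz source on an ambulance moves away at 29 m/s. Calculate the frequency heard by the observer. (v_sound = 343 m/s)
f_obs = f·v/(v + v_s) = 745 Hz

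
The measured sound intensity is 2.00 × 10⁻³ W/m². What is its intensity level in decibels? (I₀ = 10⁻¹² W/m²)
β = 10·log₁₀(I/I₀) = 93.01 dB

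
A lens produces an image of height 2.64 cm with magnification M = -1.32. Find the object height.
ho = |hi|/|M| = 2 cm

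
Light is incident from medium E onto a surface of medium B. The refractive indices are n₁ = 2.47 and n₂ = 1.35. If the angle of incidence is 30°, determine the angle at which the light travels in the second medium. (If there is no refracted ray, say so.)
sin θ₂ = (n₁/n₂)·sin θ₁ = 0.9148 → θ₂ = 66.18°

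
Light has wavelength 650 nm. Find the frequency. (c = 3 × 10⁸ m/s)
f = c/λ = 4.615 × 10¹⁴ Hz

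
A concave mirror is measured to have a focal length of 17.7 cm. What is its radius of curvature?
R = 2|f| = 35.4 cm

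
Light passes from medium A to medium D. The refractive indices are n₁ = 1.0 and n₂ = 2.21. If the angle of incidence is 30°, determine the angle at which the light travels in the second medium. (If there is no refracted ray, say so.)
sin θ₂ = (n₁/n₂)·sin θ₁ = 0.2262 → θ₂ = 13.08°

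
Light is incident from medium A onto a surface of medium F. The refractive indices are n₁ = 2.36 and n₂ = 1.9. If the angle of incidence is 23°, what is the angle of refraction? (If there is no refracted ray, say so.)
sin θ₂ = (n₁/n₂)·sin θ₁ = 0.4853 → θ₂ = 29.03°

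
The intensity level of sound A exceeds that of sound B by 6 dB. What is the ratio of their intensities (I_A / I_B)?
I_A/I_B = 10^(Δβ/10) = 3.981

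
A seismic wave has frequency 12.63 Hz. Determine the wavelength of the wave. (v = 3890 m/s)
λ = v/f = 308 m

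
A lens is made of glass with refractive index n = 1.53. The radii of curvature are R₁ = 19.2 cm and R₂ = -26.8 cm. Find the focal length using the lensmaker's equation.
1/f = (n − 1)(1/R₁ − 1/R₂) → f = 21.11 cm (converging lens)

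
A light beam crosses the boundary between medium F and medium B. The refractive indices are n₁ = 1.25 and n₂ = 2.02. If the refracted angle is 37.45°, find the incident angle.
sin θ₁ = (n₂/n₁)·sin θ₂ → θ₁ = 79.31°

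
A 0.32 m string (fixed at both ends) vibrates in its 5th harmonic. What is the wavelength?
λₙ = 2L/n = 0.128 m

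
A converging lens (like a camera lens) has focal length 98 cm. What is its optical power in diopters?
P = 1/f = 1.02 D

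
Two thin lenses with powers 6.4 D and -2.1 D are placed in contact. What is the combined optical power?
P_total = P₁ + P₂ = 4.3 D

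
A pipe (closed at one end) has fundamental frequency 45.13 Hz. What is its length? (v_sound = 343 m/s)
L = v/(4f₁) = 1.9 m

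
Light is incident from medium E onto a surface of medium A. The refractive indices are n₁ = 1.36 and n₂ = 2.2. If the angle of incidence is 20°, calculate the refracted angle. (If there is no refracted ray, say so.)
sin θ₂ = (n₁/n₂)·sin θ₁ = 0.2114 → θ₂ = 12.21°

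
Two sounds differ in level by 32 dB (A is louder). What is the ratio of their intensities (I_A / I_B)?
I_A/I_B = 10^(Δβ/10) = 1585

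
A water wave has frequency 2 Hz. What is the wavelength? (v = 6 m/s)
λ = v/f = 3 m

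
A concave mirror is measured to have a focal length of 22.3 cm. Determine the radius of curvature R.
R = 2|f| = 44.6 cm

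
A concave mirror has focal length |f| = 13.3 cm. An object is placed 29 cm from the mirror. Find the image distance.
f = +13.3 cm (concave); 1/di = 1/f − 1/do → di = 24.57 cm (real image, in front of mirror)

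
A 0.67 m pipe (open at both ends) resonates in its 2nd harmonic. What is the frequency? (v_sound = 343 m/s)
fₙ = nv/(2L) = 511.9 Hz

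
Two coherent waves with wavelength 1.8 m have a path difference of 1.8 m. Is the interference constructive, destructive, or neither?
constructive — path difference = 1λ, a whole number of wavelengths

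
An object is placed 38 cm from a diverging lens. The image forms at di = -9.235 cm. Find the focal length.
1/f = 1/do + 1/di → f = -12.2 cm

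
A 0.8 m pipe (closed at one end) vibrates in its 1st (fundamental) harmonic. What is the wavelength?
λₙ = 4L/n = 3.2 m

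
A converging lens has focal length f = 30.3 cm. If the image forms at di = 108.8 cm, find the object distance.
1/do = 1/f − 1/di → do = 42 cm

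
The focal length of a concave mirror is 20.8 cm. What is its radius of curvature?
R = 2|f| = 41.6 cm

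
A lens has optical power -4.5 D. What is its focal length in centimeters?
f = 1/P = -22.22 cm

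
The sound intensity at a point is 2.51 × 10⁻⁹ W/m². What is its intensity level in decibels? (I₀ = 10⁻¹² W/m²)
β = 10·log₁₀(I/I₀) = 34 dB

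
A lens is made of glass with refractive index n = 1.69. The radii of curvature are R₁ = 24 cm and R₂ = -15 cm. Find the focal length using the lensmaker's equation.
1/f = (n − 1)(1/R₁ − 1/R₂) → f = 13.38 cm (converging lens)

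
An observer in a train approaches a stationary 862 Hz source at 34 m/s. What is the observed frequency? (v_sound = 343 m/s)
f_obs = f·(v + v_o)/v = 947.4 Hz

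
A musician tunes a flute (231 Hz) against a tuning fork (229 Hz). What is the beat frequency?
2 Hz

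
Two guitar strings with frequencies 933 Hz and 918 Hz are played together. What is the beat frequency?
15 Hz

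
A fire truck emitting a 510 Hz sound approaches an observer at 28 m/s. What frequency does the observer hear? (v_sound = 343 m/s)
f_obs = f·v/(v − v_s) = 555.3 Hz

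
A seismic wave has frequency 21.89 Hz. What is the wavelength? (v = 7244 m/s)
λ = v/f = 330.9 m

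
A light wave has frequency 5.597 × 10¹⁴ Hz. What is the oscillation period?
T = 1/f = 1.787 × 10⁻¹⁵ s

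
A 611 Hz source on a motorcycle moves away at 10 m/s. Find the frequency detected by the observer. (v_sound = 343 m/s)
f_obs = f·v/(v + v_s) = 593.7 Hz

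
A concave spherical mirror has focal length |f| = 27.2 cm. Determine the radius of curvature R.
R = 2|f| = 54.4 cm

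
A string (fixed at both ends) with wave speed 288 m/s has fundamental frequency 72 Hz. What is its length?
L = v/(2f₁) = 2 m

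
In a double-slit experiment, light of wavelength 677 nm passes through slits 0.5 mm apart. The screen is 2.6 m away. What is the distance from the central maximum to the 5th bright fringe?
y = mλL/d = 17.6 mm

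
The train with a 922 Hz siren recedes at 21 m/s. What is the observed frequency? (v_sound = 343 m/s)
f_obs = f·v/(v + v_s) = 868.8 Hz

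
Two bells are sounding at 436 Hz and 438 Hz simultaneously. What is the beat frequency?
2 Hz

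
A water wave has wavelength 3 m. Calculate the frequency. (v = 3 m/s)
f = v/λ = 1 Hz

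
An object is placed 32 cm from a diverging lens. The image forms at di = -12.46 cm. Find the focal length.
1/f = 1/do + 1/di → f = -20.41 cm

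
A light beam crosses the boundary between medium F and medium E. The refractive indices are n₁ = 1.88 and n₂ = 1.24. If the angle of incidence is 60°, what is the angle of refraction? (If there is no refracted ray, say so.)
sin θ₂ = (n₁/n₂)·sin θ₁ = 1.313 > 1, so there is no refracted ray — the light undergoes total internal reflection.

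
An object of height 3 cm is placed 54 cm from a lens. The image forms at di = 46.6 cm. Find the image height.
hi = (-di/do) × ho = -2.589 cm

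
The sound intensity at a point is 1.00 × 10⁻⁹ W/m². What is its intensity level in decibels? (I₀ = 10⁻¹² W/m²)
β = 10·log₁₀(I/I₀) = 30 dB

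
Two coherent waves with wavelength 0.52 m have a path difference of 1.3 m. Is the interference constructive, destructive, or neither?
destructive — path difference = 2.5λ, an odd multiple of λ/2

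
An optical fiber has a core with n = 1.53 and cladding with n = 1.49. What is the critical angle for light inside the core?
θc = arcsin(n_cladding/n_core) = 76.87°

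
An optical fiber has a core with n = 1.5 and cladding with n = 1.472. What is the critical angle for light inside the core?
θc = arcsin(n_cladding/n_core) = 78.91°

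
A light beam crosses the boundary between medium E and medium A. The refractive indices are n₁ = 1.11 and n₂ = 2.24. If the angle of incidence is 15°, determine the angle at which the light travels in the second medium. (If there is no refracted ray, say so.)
sin θ₂ = (n₁/n₂)·sin θ₁ = 0.1283 → θ₂ = 7.369°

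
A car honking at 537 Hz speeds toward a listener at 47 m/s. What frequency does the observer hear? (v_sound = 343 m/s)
f_obs = f·v/(v − v_s) = 622.3 Hz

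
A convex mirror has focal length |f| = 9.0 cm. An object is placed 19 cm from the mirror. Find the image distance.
f = −9.0 cm (convex); 1/di = 1/f − 1/do → di = -6.107 cm (virtual image, behind mirror)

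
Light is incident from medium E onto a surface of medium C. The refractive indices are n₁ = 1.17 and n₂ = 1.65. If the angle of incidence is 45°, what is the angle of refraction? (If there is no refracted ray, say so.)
sin θ₂ = (n₁/n₂)·sin θ₁ = 0.5014 → θ₂ = 30.09°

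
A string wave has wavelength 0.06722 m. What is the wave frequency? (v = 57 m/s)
f = v/λ = 848 Hz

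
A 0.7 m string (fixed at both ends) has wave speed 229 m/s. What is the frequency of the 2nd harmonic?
fₙ = nv/(2L) = 327.1 Hz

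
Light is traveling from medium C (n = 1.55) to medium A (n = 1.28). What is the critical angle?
θc = arcsin(n₂/n₁) = 55.67°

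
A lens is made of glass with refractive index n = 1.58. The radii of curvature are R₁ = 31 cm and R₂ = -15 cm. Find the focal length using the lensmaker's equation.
1/f = (n − 1)(1/R₁ − 1/R₂) → f = 17.43 cm (converging lens)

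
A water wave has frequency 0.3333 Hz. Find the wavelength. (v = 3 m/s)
λ = v/f = 9.001 m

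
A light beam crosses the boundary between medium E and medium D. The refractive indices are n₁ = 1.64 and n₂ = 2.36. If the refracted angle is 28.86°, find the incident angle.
sin θ₁ = (n₂/n₁)·sin θ₂ → θ₁ = 43.99°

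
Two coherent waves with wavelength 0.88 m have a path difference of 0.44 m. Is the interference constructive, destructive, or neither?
destructive — path difference = 0.5λ, an odd multiple of λ/2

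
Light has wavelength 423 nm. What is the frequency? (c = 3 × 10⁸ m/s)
f = c/λ = 7.092 × 10¹⁴ Hz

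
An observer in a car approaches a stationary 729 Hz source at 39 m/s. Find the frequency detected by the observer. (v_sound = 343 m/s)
f_obs = f·(v + v_o)/v = 811.9 Hz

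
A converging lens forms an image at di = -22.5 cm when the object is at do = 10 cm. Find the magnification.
M = −di/do = 2.25 (upright image)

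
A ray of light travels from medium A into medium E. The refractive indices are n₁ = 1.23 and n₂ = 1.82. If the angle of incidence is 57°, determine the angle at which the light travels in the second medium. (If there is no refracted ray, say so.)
sin θ₂ = (n₁/n₂)·sin θ₁ = 0.5668 → θ₂ = 34.53°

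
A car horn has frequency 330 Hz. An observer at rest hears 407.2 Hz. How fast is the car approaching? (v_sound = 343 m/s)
v_s = v·(1 − f/f_obs) = 65.03 m/s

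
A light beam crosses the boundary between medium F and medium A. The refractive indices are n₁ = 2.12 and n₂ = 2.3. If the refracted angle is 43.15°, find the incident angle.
sin θ₁ = (n₂/n₁)·sin θ₂ → θ₁ = 47.9°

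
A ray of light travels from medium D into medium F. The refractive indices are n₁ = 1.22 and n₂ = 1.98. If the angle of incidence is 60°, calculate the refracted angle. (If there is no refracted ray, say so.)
sin θ₂ = (n₁/n₂)·sin θ₁ = 0.5336 → θ₂ = 32.25°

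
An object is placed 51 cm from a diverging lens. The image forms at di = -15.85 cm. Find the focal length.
1/f = 1/do + 1/di → f = -23 cm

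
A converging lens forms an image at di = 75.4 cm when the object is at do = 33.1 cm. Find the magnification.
M = −di/do = -2.278 (inverted image)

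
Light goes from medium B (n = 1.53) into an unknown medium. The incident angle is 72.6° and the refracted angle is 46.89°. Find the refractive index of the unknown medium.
n₂ = n₁·sin θ₁ / sin θ₂ = 2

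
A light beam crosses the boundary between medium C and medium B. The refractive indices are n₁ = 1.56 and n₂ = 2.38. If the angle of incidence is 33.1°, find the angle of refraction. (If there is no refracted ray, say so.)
sin θ₂ = (n₁/n₂)·sin θ₁ = 0.3579 → θ₂ = 20.97°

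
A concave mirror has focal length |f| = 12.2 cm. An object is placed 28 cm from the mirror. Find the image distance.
f = +12.2 cm (concave); 1/di = 1/f − 1/do → di = 21.62 cm (real image, in front of mirror)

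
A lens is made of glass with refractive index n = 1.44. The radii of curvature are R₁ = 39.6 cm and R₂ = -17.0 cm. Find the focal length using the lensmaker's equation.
1/f = (n − 1)(1/R₁ − 1/R₂) → f = 27.03 cm (converging lens)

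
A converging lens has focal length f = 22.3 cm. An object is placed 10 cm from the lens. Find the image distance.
1/di = 1/f − 1/do → di = -18.13 cm (virtual image)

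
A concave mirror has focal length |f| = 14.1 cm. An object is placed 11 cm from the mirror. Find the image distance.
f = +14.1 cm (concave); 1/di = 1/f − 1/do → di = -50.03 cm (virtual image, behind mirror)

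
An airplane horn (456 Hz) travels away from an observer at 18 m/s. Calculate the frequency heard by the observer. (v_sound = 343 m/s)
f_obs = f·v/(v + v_s) = 433.3 Hz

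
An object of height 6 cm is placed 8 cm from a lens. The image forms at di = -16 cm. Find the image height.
hi = (-di/do) × ho = 12 cm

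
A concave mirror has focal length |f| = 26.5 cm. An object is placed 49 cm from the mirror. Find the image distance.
f = +26.5 cm (concave); 1/di = 1/f − 1/do → di = 57.71 cm (real image, in front of mirror)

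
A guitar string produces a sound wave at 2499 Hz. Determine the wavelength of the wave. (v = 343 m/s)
λ = v/f = 0.1373 m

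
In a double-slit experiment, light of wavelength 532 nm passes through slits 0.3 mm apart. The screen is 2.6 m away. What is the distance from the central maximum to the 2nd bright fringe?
y = mλL/d = 9.221 mm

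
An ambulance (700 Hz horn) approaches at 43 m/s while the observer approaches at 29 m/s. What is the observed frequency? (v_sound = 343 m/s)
f_obs = f·(v + v_o)/(v − v_s) = 868 Hz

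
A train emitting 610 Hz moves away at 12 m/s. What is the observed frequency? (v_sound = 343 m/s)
f_obs = f·v/(v + v_s) = 589.4 Hz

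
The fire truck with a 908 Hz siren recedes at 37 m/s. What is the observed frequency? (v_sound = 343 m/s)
f_obs = f·v/(v + v_s) = 819.6 Hz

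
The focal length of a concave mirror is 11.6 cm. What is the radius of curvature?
R = 2|f| = 23.2 cm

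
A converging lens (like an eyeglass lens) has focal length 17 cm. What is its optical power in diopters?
P = 1/f = 5.882 D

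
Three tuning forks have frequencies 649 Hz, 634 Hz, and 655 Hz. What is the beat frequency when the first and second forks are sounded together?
15 Hz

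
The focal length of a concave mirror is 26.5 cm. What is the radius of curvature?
R = 2|f| = 53 cm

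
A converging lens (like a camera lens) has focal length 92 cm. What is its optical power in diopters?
P = 1/f = 1.087 D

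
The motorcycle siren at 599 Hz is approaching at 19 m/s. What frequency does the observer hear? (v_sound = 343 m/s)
f_obs = f·v/(v − v_s) = 634.1 Hz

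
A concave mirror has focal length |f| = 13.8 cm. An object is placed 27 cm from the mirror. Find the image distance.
f = +13.8 cm (concave); 1/di = 1/f − 1/do → di = 28.23 cm (real image, in front of mirror)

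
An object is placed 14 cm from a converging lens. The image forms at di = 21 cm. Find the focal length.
1/f = 1/do + 1/di → f = 8.4 cm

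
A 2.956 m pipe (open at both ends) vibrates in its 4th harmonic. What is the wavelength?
λₙ = 2L/n = 1.478 m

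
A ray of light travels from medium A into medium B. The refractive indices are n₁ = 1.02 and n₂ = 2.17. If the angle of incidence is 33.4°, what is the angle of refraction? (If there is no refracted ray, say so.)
sin θ₂ = (n₁/n₂)·sin θ₁ = 0.2588 → θ₂ = 15°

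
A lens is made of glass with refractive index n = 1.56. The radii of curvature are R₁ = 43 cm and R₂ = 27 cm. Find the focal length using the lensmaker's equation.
1/f = (n − 1)(1/R₁ − 1/R₂) → f = -129.6 cm (diverging lens)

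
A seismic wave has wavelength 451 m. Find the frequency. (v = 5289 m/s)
f = v/λ = 11.73 Hz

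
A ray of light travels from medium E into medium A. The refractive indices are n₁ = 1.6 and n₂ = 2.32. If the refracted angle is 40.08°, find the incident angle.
sin θ₁ = (n₂/n₁)·sin θ₂ → θ₁ = 69°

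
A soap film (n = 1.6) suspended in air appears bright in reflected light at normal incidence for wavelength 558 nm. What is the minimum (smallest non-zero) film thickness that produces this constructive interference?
2nt = (m − ½)λ with m = 1 → t = (m − ½)λ/(2n) = 87.19 nm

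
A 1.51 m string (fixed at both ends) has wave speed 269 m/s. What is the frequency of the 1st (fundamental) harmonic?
fₙ = nv/(2L) = 89.07 Hz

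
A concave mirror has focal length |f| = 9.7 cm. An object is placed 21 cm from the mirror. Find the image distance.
f = +9.7 cm (concave); 1/di = 1/f − 1/do → di = 18.03 cm (real image, in front of mirror)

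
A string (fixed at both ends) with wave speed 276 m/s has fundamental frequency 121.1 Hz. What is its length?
L = v/(2f₁) = 1.14 m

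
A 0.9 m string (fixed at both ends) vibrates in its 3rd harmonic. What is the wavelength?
λₙ = 2L/n = 0.6 m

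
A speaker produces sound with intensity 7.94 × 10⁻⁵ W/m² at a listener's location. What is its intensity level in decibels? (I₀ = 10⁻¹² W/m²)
β = 10·log₁₀(I/I₀) = 79 dB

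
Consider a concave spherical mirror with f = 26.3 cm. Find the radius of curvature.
R = 2|f| = 52.6 cm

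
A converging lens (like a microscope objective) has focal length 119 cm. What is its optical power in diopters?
P = 1/f = 0.8403 D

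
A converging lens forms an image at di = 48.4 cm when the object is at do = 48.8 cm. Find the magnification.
M = −di/do = -0.9918 (inverted image)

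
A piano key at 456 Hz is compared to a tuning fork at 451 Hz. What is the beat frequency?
5 Hz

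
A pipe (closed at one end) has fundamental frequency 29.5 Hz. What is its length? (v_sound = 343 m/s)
L = v/(4f₁) = 2.907 m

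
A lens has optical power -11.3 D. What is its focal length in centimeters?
f = 1/P = -8.85 cm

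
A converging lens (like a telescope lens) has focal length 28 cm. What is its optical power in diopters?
P = 1/f = 3.571 D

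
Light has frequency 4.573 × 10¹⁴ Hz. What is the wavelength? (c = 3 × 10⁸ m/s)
λ = c/f = 656 nm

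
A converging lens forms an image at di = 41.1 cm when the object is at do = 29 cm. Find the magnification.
M = −di/do = -1.417 (inverted image)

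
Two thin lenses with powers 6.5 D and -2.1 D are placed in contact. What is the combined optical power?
P_total = P₁ + P₂ = 4.4 D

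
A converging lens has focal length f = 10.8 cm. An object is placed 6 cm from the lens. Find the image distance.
1/di = 1/f − 1/do → di = -13.5 cm (virtual image)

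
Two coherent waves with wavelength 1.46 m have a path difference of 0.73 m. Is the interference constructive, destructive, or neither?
destructive — path difference = 0.5λ, an odd multiple of λ/2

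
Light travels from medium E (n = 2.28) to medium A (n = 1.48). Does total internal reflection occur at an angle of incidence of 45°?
θc = arcsin(n₂/n₁) = 40.48°; 45° > θc, so yes — total internal reflection.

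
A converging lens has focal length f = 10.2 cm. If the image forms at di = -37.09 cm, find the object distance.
1/do = 1/f − 1/di → do = 8 cm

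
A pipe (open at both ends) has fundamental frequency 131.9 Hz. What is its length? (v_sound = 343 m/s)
L = v/(2f₁) = 1.3 m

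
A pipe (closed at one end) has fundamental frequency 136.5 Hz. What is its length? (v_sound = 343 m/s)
L = v/(4f₁) = 0.6282 m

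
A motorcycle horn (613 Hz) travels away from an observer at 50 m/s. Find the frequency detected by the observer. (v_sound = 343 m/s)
f_obs = f·v/(v + v_s) = 535 Hz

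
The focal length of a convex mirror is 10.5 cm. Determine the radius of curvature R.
R = 2|f| = 21 cm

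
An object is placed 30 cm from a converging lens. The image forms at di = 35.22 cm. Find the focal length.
1/f = 1/do + 1/di → f = 16.2 cm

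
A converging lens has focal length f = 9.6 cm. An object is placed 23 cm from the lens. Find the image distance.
1/di = 1/f − 1/do → di = 16.48 cm (real image)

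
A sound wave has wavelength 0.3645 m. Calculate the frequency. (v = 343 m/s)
f = v/λ = 941 Hz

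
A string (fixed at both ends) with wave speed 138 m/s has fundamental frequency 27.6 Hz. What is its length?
L = v/(2f₁) = 2.5 m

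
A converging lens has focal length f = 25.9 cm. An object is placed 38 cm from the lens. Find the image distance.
1/di = 1/f − 1/do → di = 81.34 cm (real image)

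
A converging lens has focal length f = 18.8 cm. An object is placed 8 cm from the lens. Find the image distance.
1/di = 1/f − 1/do → di = -13.93 cm (virtual image)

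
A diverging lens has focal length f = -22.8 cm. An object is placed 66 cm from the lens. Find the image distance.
1/di = 1/f − 1/do → di = -16.95 cm (virtual image)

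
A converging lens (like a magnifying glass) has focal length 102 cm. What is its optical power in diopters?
P = 1/f = 0.9804 D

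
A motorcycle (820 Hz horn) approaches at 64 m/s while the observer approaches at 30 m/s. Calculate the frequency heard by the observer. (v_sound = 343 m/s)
f_obs = f·(v + v_o)/(v − v_s) = 1096 Hz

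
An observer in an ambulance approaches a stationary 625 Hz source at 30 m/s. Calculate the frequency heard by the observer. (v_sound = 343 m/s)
f_obs = f·(v + v_o)/v = 679.7 Hz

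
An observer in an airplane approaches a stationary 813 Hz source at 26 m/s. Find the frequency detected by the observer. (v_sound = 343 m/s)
f_obs = f·(v + v_o)/v = 874.6 Hz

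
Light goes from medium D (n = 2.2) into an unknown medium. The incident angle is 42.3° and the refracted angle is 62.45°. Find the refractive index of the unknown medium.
n₂ = n₁·sin θ₁ / sin θ₂ = 1.67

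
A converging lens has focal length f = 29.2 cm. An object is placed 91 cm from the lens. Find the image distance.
1/di = 1/f − 1/do → di = 43 cm (real image)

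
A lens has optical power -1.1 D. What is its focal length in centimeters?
f = 1/P = -90.91 cm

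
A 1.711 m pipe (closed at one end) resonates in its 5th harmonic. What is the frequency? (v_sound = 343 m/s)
fₙ = nv/(4L) = 250.6 Hz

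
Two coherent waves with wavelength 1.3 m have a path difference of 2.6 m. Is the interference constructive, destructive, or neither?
constructive — path difference = 2λ, a whole number of wavelengths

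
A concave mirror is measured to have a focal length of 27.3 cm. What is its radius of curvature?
R = 2|f| = 54.6 cm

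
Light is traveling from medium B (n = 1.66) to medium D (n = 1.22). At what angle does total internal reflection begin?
θc = arcsin(n₂/n₁) = 47.3°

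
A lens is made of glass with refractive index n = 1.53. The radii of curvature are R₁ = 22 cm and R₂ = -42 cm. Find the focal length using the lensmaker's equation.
1/f = (n − 1)(1/R₁ − 1/R₂) → f = 27.24 cm (converging lens)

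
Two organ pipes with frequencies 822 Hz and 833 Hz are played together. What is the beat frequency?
11 Hz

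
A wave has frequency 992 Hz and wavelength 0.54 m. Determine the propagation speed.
v = fλ = 535.7 m/s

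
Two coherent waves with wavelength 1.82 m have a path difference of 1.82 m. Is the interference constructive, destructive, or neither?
constructive — path difference = 1λ, a whole number of wavelengths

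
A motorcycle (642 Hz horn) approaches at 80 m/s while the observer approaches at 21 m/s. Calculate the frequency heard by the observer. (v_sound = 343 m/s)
f_obs = f·(v + v_o)/(v − v_s) = 888.5 Hz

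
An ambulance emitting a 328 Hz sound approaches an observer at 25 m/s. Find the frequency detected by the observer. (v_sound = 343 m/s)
f_obs = f·v/(v − v_s) = 353.8 Hz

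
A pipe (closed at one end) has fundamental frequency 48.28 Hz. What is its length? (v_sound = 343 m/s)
L = v/(4f₁) = 1.776 m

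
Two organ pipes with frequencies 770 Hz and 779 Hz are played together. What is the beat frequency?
9 Hz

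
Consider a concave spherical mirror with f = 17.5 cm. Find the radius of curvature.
R = 2|f| = 35 cm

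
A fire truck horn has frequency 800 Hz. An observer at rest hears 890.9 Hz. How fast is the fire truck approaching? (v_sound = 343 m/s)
v_s = v·(1 − f/f_obs) = 35 m/s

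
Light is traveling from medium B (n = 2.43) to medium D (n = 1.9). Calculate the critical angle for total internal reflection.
θc = arcsin(n₂/n₁) = 51.43°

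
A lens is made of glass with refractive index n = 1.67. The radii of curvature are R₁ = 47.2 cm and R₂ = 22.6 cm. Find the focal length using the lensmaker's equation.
1/f = (n − 1)(1/R₁ − 1/R₂) → f = -64.72 cm (diverging lens)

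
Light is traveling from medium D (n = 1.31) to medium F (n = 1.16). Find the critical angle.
θc = arcsin(n₂/n₁) = 62.31°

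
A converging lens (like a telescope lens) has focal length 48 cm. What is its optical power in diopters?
P = 1/f = 2.083 D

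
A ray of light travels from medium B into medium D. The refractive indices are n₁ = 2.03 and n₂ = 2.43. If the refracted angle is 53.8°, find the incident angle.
sin θ₁ = (n₂/n₁)·sin θ₂ → θ₁ = 75.01°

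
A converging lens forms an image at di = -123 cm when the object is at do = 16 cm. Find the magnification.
M = −di/do = 7.688 (upright image)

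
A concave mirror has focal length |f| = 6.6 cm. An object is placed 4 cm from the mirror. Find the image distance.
f = +6.6 cm (concave); 1/di = 1/f − 1/do → di = -10.15 cm (virtual image, behind mirror)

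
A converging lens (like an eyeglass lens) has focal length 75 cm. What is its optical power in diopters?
P = 1/f = 1.333 D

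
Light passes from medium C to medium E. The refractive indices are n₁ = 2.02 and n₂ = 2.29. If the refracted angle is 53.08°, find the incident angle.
sin θ₁ = (n₂/n₁)·sin θ₂ → θ₁ = 65°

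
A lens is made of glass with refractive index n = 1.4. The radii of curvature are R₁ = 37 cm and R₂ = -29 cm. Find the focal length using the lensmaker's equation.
1/f = (n − 1)(1/R₁ − 1/R₂) → f = 40.64 cm (converging lens)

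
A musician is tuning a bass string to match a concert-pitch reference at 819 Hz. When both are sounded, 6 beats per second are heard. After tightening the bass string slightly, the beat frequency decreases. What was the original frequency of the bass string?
813 Hz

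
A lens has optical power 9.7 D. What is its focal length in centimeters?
f = 1/P = 10.31 cm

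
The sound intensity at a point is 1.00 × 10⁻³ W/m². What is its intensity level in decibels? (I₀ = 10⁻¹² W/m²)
β = 10·log₁₀(I/I₀) = 90 dB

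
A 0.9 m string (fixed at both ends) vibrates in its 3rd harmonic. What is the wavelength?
λₙ = 2L/n = 0.6 m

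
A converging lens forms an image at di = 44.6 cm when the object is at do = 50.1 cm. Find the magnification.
M = −di/do = -0.8902 (inverted image)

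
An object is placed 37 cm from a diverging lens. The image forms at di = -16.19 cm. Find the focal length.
1/f = 1/do + 1/di → f = -28.79 cm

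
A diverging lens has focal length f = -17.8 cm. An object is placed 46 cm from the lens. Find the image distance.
1/di = 1/f − 1/do → di = -12.83 cm (virtual image)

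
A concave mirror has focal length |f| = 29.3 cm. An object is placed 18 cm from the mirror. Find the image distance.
f = +29.3 cm (concave); 1/di = 1/f − 1/do → di = -46.67 cm (virtual image, behind mirror)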